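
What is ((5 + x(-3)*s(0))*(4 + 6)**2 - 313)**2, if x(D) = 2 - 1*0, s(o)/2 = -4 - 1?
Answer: 3286969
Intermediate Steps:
s(o) = -10 (s(o) = 2*(-4 - 1) = 2*(-5) = -10)
x(D) = 2 (x(D) = 2 + 0 = 2)
((5 + x(-3)*s(0))*(4 + 6)**2 - 313)**2 = ((5 + 2*(-10))*(4 + 6)**2 - 313)**2 = ((5 - 20)*10**2 - 313)**2 = (-15*100 - 313)**2 = (-1500 - 313)**2 = (-1813)**2 = 3286969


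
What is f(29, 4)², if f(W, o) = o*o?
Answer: 256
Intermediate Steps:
f(W, o) = o²
f(29, 4)² = (4²)² = 16² = 256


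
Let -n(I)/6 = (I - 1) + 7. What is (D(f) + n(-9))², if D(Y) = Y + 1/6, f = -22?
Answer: 529/36 ≈ 14.694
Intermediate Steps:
n(I) = -36 - 6*I (n(I) = -6*((I - 1) + 7) = -6*((-1 + I) + 7) = -6*(6 + I) = -36 - 6*I)
D(Y) = ⅙ + Y (D(Y) = Y + ⅙ = ⅙ + Y)
(D(f) + n(-9))² = ((⅙ - 22) + (-36 - 6*(-9)))² = (-131/6 + (-36 + 54))² = (-131/6 + 18)² = (-23/6)² = 529/36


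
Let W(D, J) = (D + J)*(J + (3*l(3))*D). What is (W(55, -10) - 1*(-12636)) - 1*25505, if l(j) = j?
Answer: 8956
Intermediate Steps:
W(D, J) = (D + J)*(J + 9*D) (W(D, J) = (D + J)*(J + (3*3)*D) = (D + J)*(J + 9*D))
(W(55, -10) - 1*(-12636)) - 1*25505 = (((-10)² + 9*55² + 10*55*(-10)) - 1*(-12636)) - 1*25505 = ((100 + 9*3025 - 5500) + 12636) - 25505 = ((100 + 27225 - 5500) + 12636) - 25505 = (21825 + 12636) - 25505 = 34461 - 25505 = 8956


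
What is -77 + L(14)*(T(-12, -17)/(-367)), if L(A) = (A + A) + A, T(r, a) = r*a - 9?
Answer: -36449/367 ≈ -99.316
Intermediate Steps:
T(r, a) = -9 + a*r (T(r, a) = a*r - 9 = -9 + a*r)
L(A) = 3*A (L(A) = 2*A + A = 3*A)
-77 + L(14)*(T(-12, -17)/(-367)) = -77 + (3*14)*((-9 - 17*(-12))/(-367)) = -77 + 42*((-9 + 204)*(-1/367)) = -77 + 42*(195*(-1/367)) = -77 + 42*(-195/367) = -77 - 8190/367 = -36449/367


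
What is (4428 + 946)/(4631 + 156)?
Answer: 5374/4787 ≈ 1.1226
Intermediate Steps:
(4428 + 946)/(4631 + 156) = 5374/4787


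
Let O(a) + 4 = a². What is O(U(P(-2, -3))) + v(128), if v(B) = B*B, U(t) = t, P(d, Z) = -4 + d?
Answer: 16416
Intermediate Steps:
O(a) = -4 + a²
v(B) = B²
O(U(P(-2, -3))) + v(128) = (-4 + (-4 - 2)²) + 128² = (-4 + (-6)²) + 16384 = (-4 + 36) + 16384 = 32 + 16384 = 16416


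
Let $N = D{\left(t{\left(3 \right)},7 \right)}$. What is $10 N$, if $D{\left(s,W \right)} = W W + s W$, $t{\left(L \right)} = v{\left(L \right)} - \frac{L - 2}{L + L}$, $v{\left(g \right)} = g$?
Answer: $\frac{2065}{3} \approx 688.33$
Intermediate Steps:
$t{\left(L \right)} = L - \frac{-2 + L}{2 L}$ ($t{\left(L \right)} = L - \frac{L - 2}{L + L} = L - \frac{-2 + L}{2 L}$)
$D{\left(s,W \right)} = W^{2} + W s$
$N = \frac{413}{6}$ ($N = 7 \left(7 + \left(- \frac{1}{2} + 3 + \frac{1}{3}\right)\right) = 7 \left(7 + \frac{17}{6}\right) = 7 \cdot \frac{59}{6} = \frac{413}{6} \approx 68.833$)
$10 N = 10 \cdot \frac{413}{6} = \frac{2065}{3}$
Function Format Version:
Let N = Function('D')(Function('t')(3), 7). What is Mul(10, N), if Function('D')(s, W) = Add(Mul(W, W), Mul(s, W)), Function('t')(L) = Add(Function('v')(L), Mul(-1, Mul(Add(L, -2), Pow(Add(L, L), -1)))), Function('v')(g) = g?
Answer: Rational(2065, 3) ≈ 688.33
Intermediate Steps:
Function('t')(L) = Add(L, Mul(Rational(-1, 2), Pow(L, -1), Add(-2, L))) (Function('t')(L) = Add(L, Mul(-1, Mul(Add(L, -2), Pow(Add(L, L), -1)))) = Add(L, Mul(-1, Mul(Add(-2, L), Pow(Mul(2, L), -1)))) = Add(L, Mul(-1, Mul(Add(-2, L), Mul(Rational(1, 2), Pow(L, -1))))) = Add(L, Mul(-1, Mul(Rational(1, 2), Pow(L, -1), Add(-2, L)))) = Add(L, Mul(Rational(-1, 2), Pow(L, -1), Add(-2, L))))
Function('D')(s, W) = Add(Pow(W, 2), Mul(W, s))
N = Rational(413, 6) (N = Mul(7, Add(7, Add(Rational(-1, 2), 3, Pow(3, -1)))) = Mul(7, Add(7, Add(Rational(-1, 2), 3, Rational(1, 3)))) = Mul(7, Add(7, Rational(17, 6))) = Mul(7, Rational(59, 6)) = Rational(413, 6) ≈ 68.833)
Mul(10, N) = Mul(10, Rational(413, 6)) = Rational(2065, 3)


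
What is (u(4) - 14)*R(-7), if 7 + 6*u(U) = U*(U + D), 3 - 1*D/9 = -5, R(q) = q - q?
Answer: 0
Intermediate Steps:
R(q) = 0
D = 72 (D = 27 - 9*(-5) = 27 + 45 = 72)
u(U) = -7/6 + U*(72 + U)/6 (u(U) = -7/6 + (U*(U + 72))/6 = -7/6 + (U*(72 + U))/6 = -7/6 + U*(72 + U)/6)
(u(4) - 14)*R(-7) = ((-7/6 + 12*4 + (1/6)*4**2) - 14)*0 = ((-7/6 + 48 + (1/6)*16) - 14)*0 = ((-7/6 + 48 + 8/3) - 14)*0 = (99/2 - 14)*0 = (71/2)*0 = 0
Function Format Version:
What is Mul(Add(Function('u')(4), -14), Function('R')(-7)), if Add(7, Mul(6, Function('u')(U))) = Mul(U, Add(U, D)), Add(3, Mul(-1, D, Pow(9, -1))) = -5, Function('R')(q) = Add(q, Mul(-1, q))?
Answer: 0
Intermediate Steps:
Function('R')(q) = 0
D = 72 (D = Add(27, Mul(-9, -5)) = Add(27, 45) = 72)
Function('u')(U) = Add(Rational(-7, 6), Mul(Rational(1, 6), U, Add(72, U))) (Function('u')(U) = Add(Rational(-7, 6), Mul(Rational(1, 6), Mul(U, Add(U, 72)))) = Add(Rational(-7, 6), Mul(Rational(1, 6), Mul(U, Add(72, U)))) = Add(Rational(-7, 6), Mul(Rational(1, 6), U, Add(72, U))))
Mul(Add(Function('u')(4), -14), Function('R')(-7)) = Mul(Add(Add(Rational(-7, 6), Mul(12, 4), Mul(Rational(1, 6), Pow(4, 2))), -14), 0) = Mul(Add(Add(Rational(-7, 6), 48, Mul(Rational(1, 6), 16)), -14), 0) = Mul(Add(Add(Rational(-7, 6), 48, Rational(8, 3)), -14), 0) = Mul(Add(Rational(99, 2), -14), 0) = Mul(Rational(71, 2), 0) = 0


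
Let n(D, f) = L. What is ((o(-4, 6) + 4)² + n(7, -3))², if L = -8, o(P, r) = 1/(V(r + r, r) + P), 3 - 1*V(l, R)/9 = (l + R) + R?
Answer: 87882009601/1387488001 ≈ 63.339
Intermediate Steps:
V(l, R) = 27 - 18*R - 9*l (V(l, R) = 27 - 9*((l + R) + R) = 27 - 9*((R + l) + R) = 27 - 9*(l + 2*R) = 27 + (-18*R - 9*l) = 27 - 18*R - 9*l)
o(P, r) = 1/(27 + P - 36*r) (o(P, r) = 1/((27 - 18*r - 9*(r + r)) + P) = 1/((27 - 18*r - 18*r) + P) = 1/((27 - 36*r) + P) = 1/(27 + P - 36*r))
n(D, f) = -8
((o(-4, 6) + 4)² + n(7, -3))² = ((1/(27 - 4 - 36*6) + 4)² - 8)² = ((1/(27 - 4 - 216) + 4)² - 8)² = ((1/(-193) + 4)² - 8)² = ((-1/193 + 4)² - 8)² = ((771/193)² - 8)² = (594441/37249 - 8)² = (296449/37249)² = 87882009601/1387488001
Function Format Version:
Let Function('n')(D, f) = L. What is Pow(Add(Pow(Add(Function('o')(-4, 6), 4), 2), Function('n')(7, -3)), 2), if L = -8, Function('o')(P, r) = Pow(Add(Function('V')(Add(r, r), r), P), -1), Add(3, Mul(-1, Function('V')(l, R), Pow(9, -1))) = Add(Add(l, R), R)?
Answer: Rational(87882009601, 1387488001) ≈ 63.339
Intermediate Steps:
Function('V')(l, R) = Add(27, Mul(-18, R), Mul(-9, l)) (Function('V')(l, R) = Add(27, Mul(-9, Add(Add(l, R), R))) = Add(27, Mul(-9, Add(Add(R, l), R))) = Add(27, Mul(-9, Add(l, Mul(2, R)))) = Add(27, Add(Mul(-18, R), Mul(-9, l))) = Add(27, Mul(-18, R), Mul(-9, l)))
Function('o')(P, r) = Pow(Add(27, P, Mul(-36, r)), -1) (Function('o')(P, r) = Pow(Add(Add(27, Mul(-18, r), Mul(-9, Add(r, r))), P), -1) = Pow(Add(Add(27, Mul(-18, r), Mul(-9, Mul(2, r))), P), -1) = Pow(Add(Add(27, Mul(-18, r), Mul(-18, r)), P), -1) = Pow(Add(Add(27, Mul(-36, r)), P), -1) = Pow(Add(27, P, Mul(-36, r)), -1))
Function('n')(D, f) = -8
Pow(Add(Pow(Add(Function('o')(-4, 6), 4), 2), Function('n')(7, -3)), 2) = Pow(Add(Pow(Add(Pow(Add(27, -4, Mul(-36, 6)), -1), 4), 2), -8), 2) = Pow(Add(Pow(Add(Pow(Add(27, -4, -216), -1), 4), 2), -8), 2) = Pow(Add(Pow(Add(Pow(-193, -1), 4), 2), -8), 2) = Pow(Add(Pow(Add(Rational(-1, 193), 4), 2), -8), 2) = Pow(Add(Pow(Rational(771, 193), 2), -8), 2) = Pow(Add(Rational(594441, 37249), -8), 2) = Pow(Rational(296449, 37249), 2) = Rational(87882009601, 1387488001)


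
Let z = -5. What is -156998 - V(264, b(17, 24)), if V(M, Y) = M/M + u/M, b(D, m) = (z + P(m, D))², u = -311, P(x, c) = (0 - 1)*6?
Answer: -41447425/264 ≈ -1.5700e+5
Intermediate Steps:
P(x, c) = -6 (P(x, c) = -1*6 = -6)
b(D, m) = 121 (b(D, m) = (-5 - 6)² = (-11)² = 121)
V(M, Y) = 1 - 311/M (V(M, Y) = M/M - 311/M = 1 - 311/M)
-156998 - V(264, b(17, 24)) = -156998 - (-311 + 264)/264 = -156998 - (-47)/264 = -156998 - 1*(-47/264) = -156998 + 47/264 = -41447425/264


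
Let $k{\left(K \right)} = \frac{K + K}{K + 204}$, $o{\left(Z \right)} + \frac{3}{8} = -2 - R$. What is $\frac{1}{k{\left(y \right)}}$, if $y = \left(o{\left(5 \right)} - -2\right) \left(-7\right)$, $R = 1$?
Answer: $\frac{1709}{154} \approx 11.097$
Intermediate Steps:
$o{\left(Z \right)} = - \frac{27}{8}$ ($o{\left(Z \right)} = - \frac{3}{8} - 3 = - \frac{27}{8}$)
$y = \frac{77}{8}$ ($y = \left(- \frac{27}{8} - -2\right) \left(-7\right) = \left(- \frac{27}{8} + 2\right) \left(-7\right) = \left(- \frac{11}{8}\right) \left(-7\right) = \frac{77}{8} \approx 9.625$)
$k{\left(K \right)} = \frac{2 K}{204 + K}$
$\frac{1}{k{\left(y \right)}} = \frac{1}{2 \cdot \frac{77}{8} \frac{1}{204 + \frac{77}{8}}} = \frac{1}{2 \cdot \frac{77}{8} \frac{1}{\frac{1709}{8}}} = \frac{1}{2 \cdot \frac{77}{8} \cdot \frac{8}{1709}} = \frac{1}{\frac{154}{1709}} = \frac{1709}{154}$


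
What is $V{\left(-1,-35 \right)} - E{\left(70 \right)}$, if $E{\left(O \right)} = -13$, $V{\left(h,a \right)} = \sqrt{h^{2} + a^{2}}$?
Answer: $13 + \sqrt{1226} \approx 48.014$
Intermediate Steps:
$V{\left(h,a \right)} = \sqrt{a^{2} + h^{2}}$
$V{\left(-1,-35 \right)} - E{\left(70 \right)} = \sqrt{\left(-35\right)^{2} + \left(-1\right)^{2}} - -13 = \sqrt{1225 + 1} + 13 = \sqrt{1226} + 13 = 13 + \sqrt{1226}$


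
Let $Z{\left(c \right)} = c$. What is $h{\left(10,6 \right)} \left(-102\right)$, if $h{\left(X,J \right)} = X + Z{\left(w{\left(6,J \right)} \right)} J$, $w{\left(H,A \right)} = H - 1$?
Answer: $-4080$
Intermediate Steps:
$w{\left(H,A \right)} = -1 + H$ ($w{\left(H,A \right)} = H - 1 = -1 + H$)
$h{\left(X,J \right)} = X + 5 J$ ($h{\left(X,J \right)} = X + \left(-1 + 6\right) J = X + 5 J$)
$h{\left(10,6 \right)} \left(-102\right) = \left(10 + 5 \cdot 6\right) \left(-102\right) = \left(10 + 30\right) \left(-102\right) = 40 \left(-102\right) = -4080$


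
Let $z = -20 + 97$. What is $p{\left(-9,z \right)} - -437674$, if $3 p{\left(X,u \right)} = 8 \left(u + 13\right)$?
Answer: $437914$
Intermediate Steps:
$z = 77$
$p{\left(X,u \right)} = \frac{104}{3} + \frac{8 u}{3}$ ($p{\left(X,u \right)} = \frac{8 \left(u + 13\right)}{3} = \frac{8 \left(13 + u\right)}{3} = \frac{104 + 8 u}{3} = \frac{104}{3} + \frac{8 u}{3}$)
$p{\left(-9,z \right)} - -437674 = \left(\frac{104}{3} + \frac{8}{3} \cdot 77\right) - -437674 = \left(\frac{104}{3} + \frac{616}{3}\right) + 437674 = 240 + 437674 = 437914$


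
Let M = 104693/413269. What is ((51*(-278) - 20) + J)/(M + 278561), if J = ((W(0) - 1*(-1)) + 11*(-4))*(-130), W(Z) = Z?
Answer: -1778709776/57560365301 ≈ -0.030902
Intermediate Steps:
M = 104693/413269 (M = 104693*(1/413269) = 104693/413269 ≈ 0.25333)
J = 5590 (J = ((0 - 1*(-1)) + 11*(-4))*(-130) = ((0 + 1) - 44)*(-130) = (1 - 44)*(-130) = -43*(-130) = 5590)
((51*(-278) - 20) + J)/(M + 278561) = ((51*(-278) - 20) + 5590)/(104693/413269 + 278561) = ((-14178 - 20) + 5590)/(115120730602/413269) = (-14198 + 5590)*(413269/115120730602) = -8608*413269/115120730602 = -1778709776/57560365301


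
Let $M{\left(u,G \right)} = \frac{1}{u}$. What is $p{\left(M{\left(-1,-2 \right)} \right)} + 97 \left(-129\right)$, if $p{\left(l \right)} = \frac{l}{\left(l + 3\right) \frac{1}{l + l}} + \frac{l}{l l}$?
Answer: $-12513$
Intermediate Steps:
$p{\left(l \right)} = \frac{1}{l} + \frac{2 l^{2}}{3 + l}$ ($p{\left(l \right)} = \frac{l}{\left(3 + l\right) \frac{1}{2 l}} + \frac{l}{l^{2}} = \frac{l}{\frac{1}{2} \frac{1}{l} \left(3 + l\right)} + \frac{1}{l} = l \frac{2 l}{3 + l} + \frac{1}{l} = \frac{2 l^{2}}{3 + l} + \frac{1}{l} = \frac{1}{l} + \frac{2 l^{2}}{3 + l}$)
$p{\left(M{\left(-1,-2 \right)} \right)} + 97 \left(-129\right) = \frac{3 + \frac{1}{-1} + 2 \left(\frac{1}{-1}\right)^{3}}{\frac{1}{-1} \left(3 + \frac{1}{-1}\right)} + 97 \left(-129\right) = \frac{3 - 1 + 2 \left(-1\right)^{3}}{\left(-1\right) \left(3 - 1\right)} - 12513 = - \frac{3 - 1 + 2 \left(-1\right)}{2} - 12513 = \left(-1\right) \frac{1}{2} \left(3 - 1 - 2\right) - 12513 = \left(-1\right) \frac{1}{2} \cdot 0 - 12513 = 0 - 12513 = -12513$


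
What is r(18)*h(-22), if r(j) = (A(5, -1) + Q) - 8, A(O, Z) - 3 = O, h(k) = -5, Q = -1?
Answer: 5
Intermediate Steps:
A(O, Z) = 3 + O
r(j) = -1 (r(j) = ((3 + 5) - 1) - 8 = (8 - 1) - 8 = 7 - 8 = -1)
r(18)*h(-22) = -1*(-5) = 5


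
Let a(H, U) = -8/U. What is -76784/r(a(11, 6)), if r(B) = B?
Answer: 57588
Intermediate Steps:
-76784/r(a(11, 6)) = -76784/((-8/6)) = -76784/((-8*⅙)) = -76784/(-4/3) = -76784*(-¾) = 57588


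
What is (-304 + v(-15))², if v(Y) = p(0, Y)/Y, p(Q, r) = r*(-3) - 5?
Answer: 846400/9 ≈ 94045.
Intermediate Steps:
p(Q, r) = -5 - 3*r (p(Q, r) = -3*r - 5 = -5 - 3*r)
v(Y) = (-5 - 3*Y)/Y
(-304 + v(-15))² = (-304 + (-3 - 5/(-15)))² = (-304 + (-3 - 5*(-1/15)))² = (-304 + (-3 + ⅓))² = (-304 - 8/3)² = (-920/3)² = 846400/9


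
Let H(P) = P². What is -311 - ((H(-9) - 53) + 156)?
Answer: -495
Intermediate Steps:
-311 - ((H(-9) - 53) + 156) = -311 - (((-9)² - 53) + 156) = -311 - ((81 - 53) + 156) = -311 - (28 + 156) = -311 - 1*184 = -311 - 184 = -495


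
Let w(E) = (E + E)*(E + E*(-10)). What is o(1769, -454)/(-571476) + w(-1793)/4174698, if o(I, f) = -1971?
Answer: -166977447063/12049190476 ≈ -13.858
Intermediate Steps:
w(E) = -18*E² (w(E) = (2*E)*(E - 10*E) = (2*E)*(-9*E) = -18*E²)
o(1769, -454)/(-571476) + w(-1793)/4174698 = -1971/(-571476) - 18*(-1793)²/4174698 = -1971*(-1/571476) - 18*3214849*(1/4174698) = 657/190492 - 57867282*1/4174698 = 657/190492 - 876777/63253 = -166977447063/12049190476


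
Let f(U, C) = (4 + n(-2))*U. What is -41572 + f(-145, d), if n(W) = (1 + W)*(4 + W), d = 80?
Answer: -41862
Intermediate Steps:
f(U, C) = 2*U (f(U, C) = (4 + (4 + (-2)**2 + 5*(-2)))*U = (4 + (4 + 4 - 10))*U = (4 - 2)*U = 2*U)
-41572 + f(-145, d) = -41572 + 2*(-145) = -41572 - 290 = -41862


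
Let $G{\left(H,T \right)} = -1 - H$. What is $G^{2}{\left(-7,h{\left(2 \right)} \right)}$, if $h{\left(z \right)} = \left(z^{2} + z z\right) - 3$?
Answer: $36$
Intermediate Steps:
$h{\left(z \right)} = -3 + 2 z^{2}$ ($h{\left(z \right)} = \left(z^{2} + z^{2}\right) - 3 = 2 z^{2} - 3 = -3 + 2 z^{2}$)
$G^{2}{\left(-7,h{\left(2 \right)} \right)} = \left(-1 - -7\right)^{2} = \left(-1 + 7\right)^{2} = 6^{2} = 36$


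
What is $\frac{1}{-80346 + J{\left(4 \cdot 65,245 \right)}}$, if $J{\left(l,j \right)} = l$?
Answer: $- \frac{1}{80086} \approx -1.2487 \cdot 10^{-5}$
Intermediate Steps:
$\frac{1}{-80346 + J{\left(4 \cdot 65,245 \right)}} = \frac{1}{-80346 + 4 \cdot 65} = \frac{1}{-80346 + 260} = \frac{1}{-80086} = - \frac{1}{80086}$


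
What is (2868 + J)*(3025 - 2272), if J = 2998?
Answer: 4417098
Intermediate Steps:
(2868 + J)*(3025 - 2272) = (2868 + 2998)*(3025 - 2272) = 5866*753 = 4417098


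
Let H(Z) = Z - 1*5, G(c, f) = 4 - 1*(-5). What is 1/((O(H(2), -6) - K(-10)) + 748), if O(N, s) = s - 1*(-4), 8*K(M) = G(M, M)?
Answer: 8/5959 ≈ 0.0013425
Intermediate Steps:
G(c, f) = 9 (G(c, f) = 4 + 5 = 9)
K(M) = 9/8 (K(M) = (1/8)*9 = 9/8)
H(Z) = -5 + Z (H(Z) = Z - 5 = -5 + Z)
O(N, s) = 4 + s (O(N, s) = s + 4 = 4 + s)
1/((O(H(2), -6) - K(-10)) + 748) = 1/(((4 - 6) - 1*9/8) + 748) = 1/((-2 - 9/8) + 748) = 1/(-25/8 + 748) = 1/(5959/8) = 8/5959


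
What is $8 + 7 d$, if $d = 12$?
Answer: $92$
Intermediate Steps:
$8 + 7 d = 8 + 7 \cdot 12 = 8 + 84 = 92$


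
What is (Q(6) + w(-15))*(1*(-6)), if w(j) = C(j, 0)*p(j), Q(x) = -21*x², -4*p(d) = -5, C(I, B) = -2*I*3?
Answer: 3861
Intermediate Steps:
C(I, B) = -6*I
p(d) = 5/4 (p(d) = -¼*(-5) = 5/4)
w(j) = -15*j/2 (w(j) = -6*j*(5/4) = -15*j/2)
(Q(6) + w(-15))*(1*(-6)) = (-21*6² - 15/2*(-15))*(1*(-6)) = (-21*36 + 225/2)*(-6) = (-756 + 225/2)*(-6) = -1287/2*(-6) = 3861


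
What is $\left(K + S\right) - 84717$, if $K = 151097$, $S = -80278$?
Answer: $-13898$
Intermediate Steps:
$\left(K + S\right) - 84717 = \left(151097 - 80278\right) - 84717 = 70819 - 84717 = -13898$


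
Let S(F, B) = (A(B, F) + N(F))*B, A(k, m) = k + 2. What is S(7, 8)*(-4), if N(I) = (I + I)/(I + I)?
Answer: -352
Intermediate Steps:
A(k, m) = 2 + k
N(I) = 1 (N(I) = (2*I)/((2*I)) = (2*I)*(1/(2*I)) = 1)
S(F, B) = B*(3 + B) (S(F, B) = ((2 + B) + 1)*B = (3 + B)*B = B*(3 + B))
S(7, 8)*(-4) = (8*(3 + 8))*(-4) = (8*11)*(-4) = 88*(-4) = -352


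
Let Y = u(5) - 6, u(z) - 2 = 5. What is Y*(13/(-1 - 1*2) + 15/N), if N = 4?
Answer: -7/12 ≈ -0.58333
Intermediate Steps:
u(z) = 7 (u(z) = 2 + 5 = 7)
Y = 1 (Y = 7 - 6 = 1)
Y*(13/(-1 - 1*2) + 15/N) = 1*(13/(-1 - 1*2) + 15/4) = 1*(13/(-1 - 2) + 15*(¼)) = 1*(13/(-3) + 15/4) = 1*(13*(-⅓) + 15/4) = 1*(-13/3 + 15/4) = 1*(-7/12) = -7/12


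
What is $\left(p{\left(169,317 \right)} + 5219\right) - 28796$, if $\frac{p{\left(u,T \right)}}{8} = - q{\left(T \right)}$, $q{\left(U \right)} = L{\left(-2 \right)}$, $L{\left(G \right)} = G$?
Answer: $-23561$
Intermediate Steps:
$q{\left(U \right)} = -2$
$p{\left(u,T \right)} = 16$ ($p{\left(u,T \right)} = 8 \left(\left(-1\right) \left(-2\right)\right) = 8 \cdot 2 = 16$)
$\left(p{\left(169,317 \right)} + 5219\right) - 28796 = \left(16 + 5219\right) - 28796 = 5235 - 28796 = -23561$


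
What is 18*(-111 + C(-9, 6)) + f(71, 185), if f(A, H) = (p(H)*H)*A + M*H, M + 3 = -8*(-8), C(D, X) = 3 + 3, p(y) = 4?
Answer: 61935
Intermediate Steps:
C(D, X) = 6
M = 61 (M = -3 - 8*(-8) = -3 + 64 = 61)
f(A, H) = 61*H + 4*A*H (f(A, H) = (4*H)*A + 61*H = 4*A*H + 61*H = 61*H + 4*A*H)
18*(-111 + C(-9, 6)) + f(71, 185) = 18*(-111 + 6) + 185*(61 + 4*71) = 18*(-105) + 185*(61 + 284) = -1890 + 185*345 = -1890 + 63825 = 61935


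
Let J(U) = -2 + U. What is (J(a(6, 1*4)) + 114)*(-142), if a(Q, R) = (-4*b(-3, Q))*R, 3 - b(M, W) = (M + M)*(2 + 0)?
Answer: 18176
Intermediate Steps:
b(M, W) = 3 - 4*M (b(M, W) = 3 - (M + M)*(2 + 0) = 3 - 2*M*2 = 3 - 4*M)
a(Q, R) = -60*R (a(Q, R) = (-4*(3 - 4*(-3)))*R = (-4*(3 + 12))*R = (-4*15)*R = -60*R)
(J(a(6, 1*4)) + 114)*(-142) = ((-2 - 60*4) + 114)*(-142) = ((-2 - 240) + 114)*(-142) = (-242 + 114)*(-142) = -128*(-142) = 18176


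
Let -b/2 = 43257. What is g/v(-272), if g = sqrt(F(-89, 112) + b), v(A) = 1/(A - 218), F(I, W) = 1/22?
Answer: -1715*I*sqrt(854546)/11 ≈ -1.4413e+5*I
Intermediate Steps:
b = -86514 (b = -2*43257 = -86514)
F(I, W) = 1/22
v(A) = 1/(-218 + A)
g = 7*I*sqrt(854546)/22 (g = sqrt(1/22 - 86514) = sqrt(-1903307/22) = 7*I*sqrt(854546)/22 ≈ 294.13*I)
g/v(-272) = (7*I*sqrt(854546)/22)/(1/(-218 - 272)) = (7*I*sqrt(854546)/22)/(1/(-490)) = (7*I*sqrt(854546)/22)/(-1/490) = (7*I*sqrt(854546)/22)*(-490) = -1715*I*sqrt(854546)/11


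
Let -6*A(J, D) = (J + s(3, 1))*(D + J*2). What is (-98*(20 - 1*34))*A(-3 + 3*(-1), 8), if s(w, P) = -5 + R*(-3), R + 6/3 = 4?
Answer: -46648/3 ≈ -15549.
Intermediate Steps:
R = 2 (R = -2 + 4 = 2)
s(w, P) = -11 (s(w, P) = -5 + 2*(-3) = -5 - 6 = -11)
A(J, D) = -(-11 + J)*(D + 2*J)/6 (A(J, D) = -(J - 11)*(D + J*2)/6 = -(-11 + J)*(D + 2*J)/6)
(-98*(20 - 1*34))*A(-3 + 3*(-1), 8) = (-98*(20 - 1*34))*(-(-3 + 3*(-1))²/3 + 11*(-3 + 3*(-1))/3 + (11/6)*8 - ⅙*8*(-3 + 3*(-1))) = (-98*(20 - 34))*(-(-3 - 3)²/3 + 11*(-3 - 3)/3 + 44/3 - ⅙*8*(-3 - 3)) = (-98*(-14))*(-⅓*(-6)² + (11/3)*(-6) + 44/3 - ⅙*8*(-6)) = 1372*(-⅓*36 - 22 + 44/3 + 8) = 1372*(-12 - 22 + 44/3 + 8) = 1372*(-34/3) = -46648/3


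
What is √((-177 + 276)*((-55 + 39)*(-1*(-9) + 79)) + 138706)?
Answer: 7*I*√14 ≈ 26.192*I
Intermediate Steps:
√((-177 + 276)*((-55 + 39)*(-1*(-9) + 79)) + 138706) = √(99*(-16*(9 + 79)) + 138706) = √(99*(-16*88) + 138706) = √(99*(-1408) + 138706) = √(-139392 + 138706) = √(-686) = 7*I*√14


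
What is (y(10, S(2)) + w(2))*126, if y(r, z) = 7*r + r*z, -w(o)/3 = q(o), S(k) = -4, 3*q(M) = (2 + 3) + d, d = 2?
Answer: 2898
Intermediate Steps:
q(M) = 7/3 (q(M) = ((2 + 3) + 2)/3 = (5 + 2)/3 = (⅓)*7 = 7/3)
w(o) = -7 (w(o) = -3*7/3 = -7)
(y(10, S(2)) + w(2))*126 = (10*(7 - 4) - 7)*126 = (10*3 - 7)*126 = (30 - 7)*126 = 23*126 = 2898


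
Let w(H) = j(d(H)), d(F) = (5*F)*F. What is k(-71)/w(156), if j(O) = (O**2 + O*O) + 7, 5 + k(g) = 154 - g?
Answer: 220/29612044807 ≈ 7.4294e-9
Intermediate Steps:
k(g) = 149 - g (k(g) = -5 + (154 - g) = 149 - g)
d(F) = 5*F**2
j(O) = 7 + 2*O**2 (j(O) = (O**2 + O**2) + 7 = 2*O**2 + 7 = 7 + 2*O**2)
w(H) = 7 + 50*H**4 (w(H) = 7 + 2*(5*H**2)**2 = 7 + 2*(25*H**4) = 7 + 50*H**4)
k(-71)/w(156) = (149 - 1*(-71))/(7 + 50*156**4) = (149 + 71)/(7 + 50*592240896) = 220/(7 + 29612044800) = 220/29612044807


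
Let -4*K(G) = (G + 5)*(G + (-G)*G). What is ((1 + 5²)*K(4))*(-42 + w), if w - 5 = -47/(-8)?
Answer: -87399/4 ≈ -21850.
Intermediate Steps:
K(G) = -(5 + G)*(G - G²)/4 (K(G) = -(G + 5)*(G + (-G)*G)/4 = -(5 + G)*(G - G²)/4)
w = 87/8 (w = 5 - 47/(-8) = 5 - 47*(-⅛) = 5 + 47/8 = 87/8 ≈ 10.875)
((1 + 5²)*K(4))*(-42 + w) = ((1 + 5²)*((¼)*4*(-5 + 4² + 4*4)))*(-42 + 87/8) = ((1 + 25)*((¼)*4*(-5 + 16 + 16)))*(-249/8) = (26*((¼)*4*27))*(-249/8) = (26*27)*(-249/8) = 702*(-249/8) = -87399/4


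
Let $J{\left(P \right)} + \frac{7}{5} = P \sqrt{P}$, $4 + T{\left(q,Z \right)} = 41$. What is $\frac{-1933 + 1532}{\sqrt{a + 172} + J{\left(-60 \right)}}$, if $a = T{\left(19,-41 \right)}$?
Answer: $\frac{2005}{7 - 5 \sqrt{209} + 600 i \sqrt{15}} \approx -0.024221 - 0.86213 i$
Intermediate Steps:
$T{\left(q,Z \right)} = 37$ ($T{\left(q,Z \right)} = -4 + 41 = 37$)
$a = 37$
$J{\left(P \right)} = - \frac{7}{5} + P^{\frac{3}{2}}$ ($J{\left(P \right)} = - \frac{7}{5} + P \sqrt{P} = - \frac{7}{5} + P^{\frac{3}{2}}$)
$\frac{-1933 + 1532}{\sqrt{a + 172} + J{\left(-60 \right)}} = \frac{-1933 + 1532}{\sqrt{37 + 172} - \left(\frac{7}{5} - \left(-60\right)^{\frac{3}{2}}\right)} = - \frac{401}{\sqrt{209} - \left(\frac{7}{5} + 120 i \sqrt{15}\right)} = - \frac{401}{- \frac{7}{5} + \sqrt{209} - 120 i \sqrt{15}}$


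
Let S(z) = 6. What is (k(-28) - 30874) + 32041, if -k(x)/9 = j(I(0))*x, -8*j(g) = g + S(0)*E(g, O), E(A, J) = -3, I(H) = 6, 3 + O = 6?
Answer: 1545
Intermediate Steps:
O = 3 (O = -3 + 6 = 3)
j(g) = 9/4 - g/8 (j(g) = -(g + 6*(-3))/8 = -(g - 18)/8 = -(-18 + g)/8 = 9/4 - g/8)
k(x) = -27*x/2 (k(x) = -9*(9/4 - 1/8*6)*x = -9*(9/4 - 3/4)*x = -27*x/2)
(k(-28) - 30874) + 32041 = (-27/2*(-28) - 30874) + 32041 = (378 - 30874) + 32041 = -30496 + 32041 = 1545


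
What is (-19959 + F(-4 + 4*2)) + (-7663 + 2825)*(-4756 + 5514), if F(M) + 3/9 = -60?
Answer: -11061670/3 ≈ -3.6872e+6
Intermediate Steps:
F(M) = -181/3 (F(M) = -⅓ - 60 = -181/3)
(-19959 + F(-4 + 4*2)) + (-7663 + 2825)*(-4756 + 5514) = (-19959 - 181/3) + (-7663 + 2825)*(-4756 + 5514) = -60058/3 - 4838*758 = -60058/3 - 3667204 = -11061670/3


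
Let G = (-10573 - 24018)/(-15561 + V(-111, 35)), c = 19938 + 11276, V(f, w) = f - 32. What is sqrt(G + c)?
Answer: sqrt(1924600763722)/7852 ≈ 176.68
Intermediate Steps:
V(f, w) = -32 + f
c = 31214
G = 34591/15704 (G = (-10573 - 24018)/(-15561 + (-32 - 111)) = -34591/(-15561 - 143) = -34591/(-15704) = -34591*(-1/15704) = 34591/15704 ≈ 2.2027)
sqrt(G + c) = sqrt(34591/15704 + 31214) = sqrt(490219247/15704) = sqrt(1924600763722)/7852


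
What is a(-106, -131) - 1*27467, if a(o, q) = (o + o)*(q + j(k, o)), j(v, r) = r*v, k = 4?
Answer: 90193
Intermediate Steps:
a(o, q) = 2*o*(q + 4*o) (a(o, q) = (o + o)*(q + o*4) = (2*o)*(q + 4*o) = 2*o*(q + 4*o))
a(-106, -131) - 1*27467 = 2*(-106)*(-131 + 4*(-106)) - 1*27467 = 2*(-106)*(-131 - 424) - 27467 = 2*(-106)*(-555) - 27467 = 117660 - 27467 = 90193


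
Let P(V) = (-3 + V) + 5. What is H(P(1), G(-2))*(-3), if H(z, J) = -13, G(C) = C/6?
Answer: 39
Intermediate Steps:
G(C) = C/6 (G(C) = C*(⅙) = C/6)
P(V) = 2 + V
H(P(1), G(-2))*(-3) = -13*(-3) = 39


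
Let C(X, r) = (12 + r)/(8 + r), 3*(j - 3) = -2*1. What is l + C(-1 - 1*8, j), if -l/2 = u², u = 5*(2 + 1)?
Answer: -13907/31 ≈ -448.61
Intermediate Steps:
u = 15 (u = 5*3 = 15)
j = 7/3 (j = 3 + (-2*1)/3 = 3 + (⅓)*(-2) = 3 - ⅔ = 7/3 ≈ 2.3333)
C(X, r) = (12 + r)/(8 + r)
l = -450 (l = -2*15² = -2*225 = -450)
l + C(-1 - 1*8, j) = -450 + (12 + 7/3)/(8 + 7/3) = -450 + (43/3)/(31/3) = -450 + (3/31)*(43/3) = -450 + 43/31 = -13907/31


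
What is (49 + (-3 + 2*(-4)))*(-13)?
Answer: -494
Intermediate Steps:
(49 + (-3 + 2*(-4)))*(-13) = (49 + (-3 - 8))*(-13) = (49 - 11)*(-13) = 38*(-13) = -494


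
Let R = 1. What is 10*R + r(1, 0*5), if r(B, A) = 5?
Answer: 15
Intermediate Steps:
10*R + r(1, 0*5) = 10*1 + 5 = 10 + 5 = 15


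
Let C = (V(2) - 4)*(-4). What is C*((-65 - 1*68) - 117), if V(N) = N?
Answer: -2000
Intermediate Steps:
C = 8 (C = (2 - 4)*(-4) = -2*(-4) = 8)
C*((-65 - 1*68) - 117) = 8*((-65 - 1*68) - 117) = 8*((-65 - 68) - 117) = 8*(-133 - 117) = 8*(-250) = -2000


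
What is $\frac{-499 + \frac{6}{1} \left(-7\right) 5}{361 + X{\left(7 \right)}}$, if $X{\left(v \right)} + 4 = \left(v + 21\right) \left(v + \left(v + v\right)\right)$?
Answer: $- \frac{709}{945} \approx -0.75026$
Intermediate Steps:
$X{\left(v \right)} = -4 + 3 v \left(21 + v\right)$ ($X{\left(v \right)} = -4 + \left(v + 21\right) \left(v + \left(v + v\right)\right) = -4 + \left(21 + v\right) \left(v + 2 v\right) = -4 + \left(21 + v\right) 3 v = -4 + 3 v \left(21 + v\right)$)
$\frac{-499 + \frac{6}{1} \left(-7\right) 5}{361 + X{\left(7 \right)}} = \frac{-499 + \frac{6}{1} \left(-7\right) 5}{361 + \left(-4 + 3 \cdot 7^{2} + 63 \cdot 7\right)} = \frac{-499 + 6 \cdot 1 \left(-7\right) 5}{361 + \left(-4 + 3 \cdot 49 + 441\right)} = \frac{-499 + 6 \left(-7\right) 5}{361 + \left(-4 + 147 + 441\right)} = \frac{-499 - 210}{361 + 584} = \frac{-499 - 210}{945} = \left(-709\right) \frac{1}{945} = - \frac{709}{945}$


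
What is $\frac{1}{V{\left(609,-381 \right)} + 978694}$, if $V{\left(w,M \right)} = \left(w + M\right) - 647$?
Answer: $\frac{1}{978275} \approx 1.0222 \cdot 10^{-6}$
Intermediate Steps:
$V{\left(w,M \right)} = -647 + M + w$ ($V{\left(w,M \right)} = \left(M + w\right) - 647 = -647 + M + w$)
$\frac{1}{V{\left(609,-381 \right)} + 978694} = \frac{1}{\left(-647 - 381 + 609\right) + 978694} = \frac{1}{-419 + 978694} = \frac{1}{978275}$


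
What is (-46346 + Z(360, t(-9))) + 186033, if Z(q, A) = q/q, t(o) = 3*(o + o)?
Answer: 139688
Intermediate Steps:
t(o) = 6*o (t(o) = 3*(2*o) = 6*o)
Z(q, A) = 1
(-46346 + Z(360, t(-9))) + 186033 = (-46346 + 1) + 186033 = -46345 + 186033 = 139688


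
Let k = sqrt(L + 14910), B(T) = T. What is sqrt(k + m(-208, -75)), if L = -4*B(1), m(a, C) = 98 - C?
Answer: sqrt(173 + sqrt(14906)) ≈ 17.178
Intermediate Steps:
L = -4 (L = -4*1 = -4)
k = sqrt(14906) (k = sqrt(-4 + 14910) = sqrt(14906) ≈ 122.09)
sqrt(k + m(-208, -75)) = sqrt(sqrt(14906) + (98 - 1*(-75))) = sqrt(sqrt(14906) + (98 + 75)) = sqrt(sqrt(14906) + 173) = sqrt(173 + sqrt(14906))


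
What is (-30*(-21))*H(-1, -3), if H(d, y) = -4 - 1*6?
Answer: -6300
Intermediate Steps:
H(d, y) = -10 (H(d, y) = -4 - 6 = -10)
(-30*(-21))*H(-1, -3) = -30*(-21)*(-10) = 630*(-10) = -6300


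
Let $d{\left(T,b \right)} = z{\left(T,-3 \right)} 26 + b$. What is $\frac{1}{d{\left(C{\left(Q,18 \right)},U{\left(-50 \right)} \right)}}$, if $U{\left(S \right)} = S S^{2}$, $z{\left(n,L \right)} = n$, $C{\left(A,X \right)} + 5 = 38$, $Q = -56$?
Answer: $- \frac{1}{124142} \approx -8.0553 \cdot 10^{-6}$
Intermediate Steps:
$C{\left(A,X \right)} = 33$ ($C{\left(A,X \right)} = -5 + 38 = 33$)
$U{\left(S \right)} = S^{3}$
$d{\left(T,b \right)} = b + 26 T$ ($d{\left(T,b \right)} = T 26 + b = 26 T + b = b + 26 T$)
$\frac{1}{d{\left(C{\left(Q,18 \right)},U{\left(-50 \right)} \right)}} = \frac{1}{\left(-50\right)^{3} + 26 \cdot 33} = \frac{1}{-125000 + 858} = \frac{1}{-124142} = - \frac{1}{124142}$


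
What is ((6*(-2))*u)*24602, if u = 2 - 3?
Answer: 295224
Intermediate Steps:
u = -1
((6*(-2))*u)*24602 = ((6*(-2))*(-1))*24602 = -12*(-1)*24602 = 12*24602 = 295224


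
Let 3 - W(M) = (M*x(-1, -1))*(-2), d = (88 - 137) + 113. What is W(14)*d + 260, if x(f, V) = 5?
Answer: 9412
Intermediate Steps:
d = 64 (d = -49 + 113 = 64)
W(M) = 3 + 10*M (W(M) = 3 - M*5*(-2) = 3 - 5*M*(-2) = 3 - (-10)*M = 3 + 10*M)
W(14)*d + 260 = (3 + 10*14)*64 + 260 = (3 + 140)*64 + 260 = 143*64 + 260 = 9152 + 260 = 9412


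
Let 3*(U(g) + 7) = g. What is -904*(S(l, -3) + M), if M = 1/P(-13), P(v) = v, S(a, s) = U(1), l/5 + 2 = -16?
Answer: 237752/39 ≈ 6096.2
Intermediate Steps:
l = -90 (l = -10 + 5*(-16) = -10 - 80 = -90)
U(g) = -7 + g/3
S(a, s) = -20/3 (S(a, s) = -7 + (⅓)*1 = -7 + ⅓ = -20/3)
M = -1/13 (M = 1/(-13) = -1/13 ≈ -0.076923)
-904*(S(l, -3) + M) = -904*(-20/3 - 1/13) = -904*(-263/39) = 237752/39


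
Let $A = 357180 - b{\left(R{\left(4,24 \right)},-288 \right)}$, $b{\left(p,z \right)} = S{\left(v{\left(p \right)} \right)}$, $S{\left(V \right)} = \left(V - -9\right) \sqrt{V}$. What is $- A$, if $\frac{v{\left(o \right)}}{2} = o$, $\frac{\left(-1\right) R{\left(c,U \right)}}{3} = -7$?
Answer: $-357180 + 51 \sqrt{42} \approx -3.5685 \cdot 10^{5}$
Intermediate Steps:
$R{\left(c,U \right)} = 21$ ($R{\left(c,U \right)} = \left(-3\right) \left(-7\right) = 21$)
$v{\left(o \right)} = 2 o$
$S{\left(V \right)} = \sqrt{V} \left(9 + V\right)$ ($S{\left(V \right)} = \left(V + 9\right) \sqrt{V} = \left(9 + V\right) \sqrt{V} = \sqrt{V} \left(9 + V\right)$)
$b{\left(p,z \right)} = \sqrt{2} \sqrt{p} \left(9 + 2 p\right)$ ($b{\left(p,z \right)} = \sqrt{2 p} \left(9 + 2 p\right) = \sqrt{2} \sqrt{p} \left(9 + 2 p\right)$)
$A = 357180 - 51 \sqrt{42}$ ($A = 357180 - \sqrt{2} \sqrt{21} \left(9 + 2 \cdot 21\right) = 357180 - \sqrt{2} \sqrt{21} \left(9 + 42\right) = 357180 - \sqrt{2} \sqrt{21} \cdot 51 = 357180 - 51 \sqrt{42} \approx 3.5685 \cdot 10^{5}$)
$- A = - (357180 - 51 \sqrt{42}) = -357180 + 51 \sqrt{42}$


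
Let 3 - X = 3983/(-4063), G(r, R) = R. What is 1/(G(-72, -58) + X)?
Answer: -4063/219482 ≈ -0.018512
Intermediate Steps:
X = 16172/4063 (X = 3 - 3983/(-4063) = 3 - 3983*(-1)/4063 = 3 - 1*(-3983/4063) = 3 + 3983/4063 = 16172/4063 ≈ 3.9803)
1/(G(-72, -58) + X) = 1/(-58 + 16172/4063) = 1/(-219482/4063) = -4063/219482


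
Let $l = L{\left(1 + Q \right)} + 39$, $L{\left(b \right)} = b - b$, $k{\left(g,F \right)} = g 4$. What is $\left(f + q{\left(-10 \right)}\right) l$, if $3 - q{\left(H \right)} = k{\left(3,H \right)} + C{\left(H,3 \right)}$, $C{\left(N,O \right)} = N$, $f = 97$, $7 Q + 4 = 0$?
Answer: $3822$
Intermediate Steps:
$Q = - \frac{4}{7}$ ($Q = - \frac{4}{7} + \frac{1}{7} \cdot 0 = - \frac{4}{7} + 0 = - \frac{4}{7} \approx -0.57143$)
$k{\left(g,F \right)} = 4 g$
$L{\left(b \right)} = 0$
$q{\left(H \right)} = -9 - H$ ($q{\left(H \right)} = 3 - \left(4 \cdot 3 + H\right) = 3 - \left(12 + H\right) = -9 - H$)
$l = 39$ ($l = 0 + 39 = 39$)
$\left(f + q{\left(-10 \right)}\right) l = \left(97 - -1\right) 39 = \left(97 + \left(-9 + 10\right)\right) 39 = \left(97 + 1\right) 39 = 98 \cdot 39 = 3822$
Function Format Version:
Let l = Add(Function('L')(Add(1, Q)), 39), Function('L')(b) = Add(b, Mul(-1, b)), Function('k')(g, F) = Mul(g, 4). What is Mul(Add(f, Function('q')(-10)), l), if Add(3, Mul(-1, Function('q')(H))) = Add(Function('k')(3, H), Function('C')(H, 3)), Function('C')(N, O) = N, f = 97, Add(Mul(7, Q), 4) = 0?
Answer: 3822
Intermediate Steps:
Q = Rational(-4, 7) (Q = Add(Rational(-4, 7), Mul(Rational(1, 7), 0)) = Add(Rational(-4, 7), 0) = Rational(-4, 7) ≈ -0.57143)
Function('k')(g, F) = Mul(4, g)
Function('L')(b) = 0
Function('q')(H) = Add(-9, Mul(-1, H)) (Function('q')(H) = Add(3, Mul(-1, Add(Mul(4, 3), H))) = Add(3, Mul(-1, Add(12, H))) = Add(3, Add(-12, Mul(-1, H))) = Add(-9, Mul(-1, H)))
l = 39 (l = Add(0, 39) = 39)
Mul(Add(f, Function('q')(-10)), l) = Mul(Add(97, Add(-9, Mul(-1, -10))), 39) = Mul(Add(97, Add(-9, 10)), 39) = Mul(Add(97, 1), 39) = Mul(98, 39) = 3822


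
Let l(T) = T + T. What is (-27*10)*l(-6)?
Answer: 3240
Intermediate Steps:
l(T) = 2*T
(-27*10)*l(-6) = (-27*10)*(2*(-6)) = -270*(-12) = 3240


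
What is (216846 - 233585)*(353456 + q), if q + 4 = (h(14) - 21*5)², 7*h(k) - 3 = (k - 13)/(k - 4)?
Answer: -29887192588579/4900 ≈ -6.0994e+9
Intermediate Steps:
h(k) = 3/7 + (-13 + k)/(7*(-4 + k)) (h(k) = 3/7 + ((k - 13)/(k - 4))/7 = 3/7 + ((-13 + k)/(-4 + k))/7 = 3/7 + (-13 + k)/(7*(-4 + k)))
q = 53548161/4900 (q = -4 + ((-25 + 4*14)/(7*(-4 + 14)) - 21*5)² = -4 + ((⅐)*(-25 + 56)/10 - 105)² = -4 + ((⅐)*(⅒)*31 - 105)² = -4 + (31/70 - 105)² = -4 + (-7319/70)² = -4 + 53567761/4900 = 53548161/4900 ≈ 10928.)
(216846 - 233585)*(353456 + q) = (216846 - 233585)*(353456 + 53548161/4900) = -16739*1785482561/4900 = -29887192588579/4900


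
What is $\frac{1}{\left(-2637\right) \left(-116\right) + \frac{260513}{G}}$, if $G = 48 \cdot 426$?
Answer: $\frac{20448}{6255140129} \approx 3.269 \cdot 10^{-6}$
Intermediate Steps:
$G = 20448$
$\frac{1}{\left(-2637\right) \left(-116\right) + \frac{260513}{G}} = \frac{1}{\left(-2637\right) \left(-116\right) + \frac{260513}{20448}} = \frac{1}{305892 + 260513 \cdot \frac{1}{20448}} = \frac{1}{305892 + \frac{260513}{20448}} = \frac{1}{\frac{6255140129}{20448}} = \frac{20448}{6255140129}$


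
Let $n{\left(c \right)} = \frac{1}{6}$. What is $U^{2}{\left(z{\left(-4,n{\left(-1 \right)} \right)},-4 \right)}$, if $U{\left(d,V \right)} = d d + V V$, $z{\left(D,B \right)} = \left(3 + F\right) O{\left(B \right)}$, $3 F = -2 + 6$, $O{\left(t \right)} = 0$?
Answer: $256$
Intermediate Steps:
$F = \frac{4}{3}$ ($F = \frac{-2 + 6}{3} = \frac{1}{3} \cdot 4 = \frac{4}{3} \approx 1.3333$)
$n{\left(c \right)} = \frac{1}{6}$
$z{\left(D,B \right)} = 0$ ($z{\left(D,B \right)} = \left(3 + \frac{4}{3}\right) 0 = \frac{13}{3} \cdot 0 = 0$)
$U{\left(d,V \right)} = V^{2} + d^{2}$ ($U{\left(d,V \right)} = d^{2} + V^{2} = V^{2} + d^{2}$)
$U^{2}{\left(z{\left(-4,n{\left(-1 \right)} \right)},-4 \right)} = \left(\left(-4\right)^{2} + 0^{2}\right)^{2} = \left(16 + 0\right)^{2} = 16^{2} = 256$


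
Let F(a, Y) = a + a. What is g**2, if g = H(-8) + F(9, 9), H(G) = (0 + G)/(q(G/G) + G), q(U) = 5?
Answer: 3844/9 ≈ 427.11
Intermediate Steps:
F(a, Y) = 2*a
H(G) = G/(5 + G) (H(G) = (0 + G)/(5 + G) = G/(5 + G))
g = 62/3 (g = -8/(5 - 8) + 2*9 = -8/(-3) + 18 = -8*(-1/3) + 18 = 8/3 + 18 = 62/3 ≈ 20.667)
g**2 = (62/3)**2 = 3844/9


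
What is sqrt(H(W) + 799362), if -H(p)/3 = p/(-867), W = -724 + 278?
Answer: 2*sqrt(57753793)/17 ≈ 894.07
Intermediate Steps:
W = -446
H(p) = p/289 (H(p) = -3*p/(-867) = -3*p*(-1)/867 = -(-1)*p/289 = p/289)
sqrt(H(W) + 799362) = sqrt((1/289)*(-446) + 799362) = sqrt(-446/289 + 799362) = sqrt(231015172/289) = 2*sqrt(57753793)/17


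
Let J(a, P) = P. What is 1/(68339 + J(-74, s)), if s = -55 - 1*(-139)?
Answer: 1/68423 ≈ 1.4615e-5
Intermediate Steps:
s = 84 (s = -55 + 139 = 84)
1/(68339 + J(-74, s)) = 1/(68339 + 84) = 1/68423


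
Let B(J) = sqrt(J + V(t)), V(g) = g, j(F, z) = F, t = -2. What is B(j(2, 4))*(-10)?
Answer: 0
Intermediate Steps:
B(J) = sqrt(-2 + J) (B(J) = sqrt(J - 2) = sqrt(-2 + J))
B(j(2, 4))*(-10) = sqrt(-2 + 2)*(-10) = sqrt(0)*(-10) = 0*(-10) = 0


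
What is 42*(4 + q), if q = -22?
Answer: -756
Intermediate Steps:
42*(4 + q) = 42*(4 - 22) = 42*(-18) = -756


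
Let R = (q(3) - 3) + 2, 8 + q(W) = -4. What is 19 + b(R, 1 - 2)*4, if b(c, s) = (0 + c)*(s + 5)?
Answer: -189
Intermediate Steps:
q(W) = -12 (q(W) = -8 - 4 = -12)
R = -13 (R = (-12 - 3) + 2 = -15 + 2 = -13)
b(c, s) = c*(5 + s)
19 + b(R, 1 - 2)*4 = 19 - 13*(5 + (1 - 2))*4 = 19 - 13*(5 - 1)*4 = 19 - 13*4*4 = 19 - 52*4 = 19 - 208 = -189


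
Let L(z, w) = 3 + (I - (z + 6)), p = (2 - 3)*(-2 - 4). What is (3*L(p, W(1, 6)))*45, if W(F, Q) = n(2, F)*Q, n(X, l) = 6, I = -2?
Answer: -1485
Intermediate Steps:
p = 6 (p = -1*(-6) = 6)
W(F, Q) = 6*Q
L(z, w) = -5 - z (L(z, w) = 3 + (-2 - (z + 6)) = 3 + (-2 - (6 + z)) = 3 + (-2 + (-6 - z)) = 3 + (-8 - z) = -5 - z)
(3*L(p, W(1, 6)))*45 = (3*(-5 - 1*6))*45 = (3*(-5 - 6))*45 = (3*(-11))*45 = -33*45 = -1485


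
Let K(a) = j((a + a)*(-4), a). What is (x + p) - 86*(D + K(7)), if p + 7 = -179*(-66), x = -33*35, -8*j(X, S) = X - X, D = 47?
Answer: 6610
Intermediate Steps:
j(X, S) = 0 (j(X, S) = -(X - X)/8 = -1/8*0 = 0)
x = -1155
K(a) = 0
p = 11807 (p = -7 - 179*(-66) = -7 + 11814 = 11807)
(x + p) - 86*(D + K(7)) = (-1155 + 11807) - 86*(47 + 0) = 10652 - 86*47 = 10652 - 4042 = 6610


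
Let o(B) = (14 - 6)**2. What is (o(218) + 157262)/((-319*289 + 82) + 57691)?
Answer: -78663/17209 ≈ -4.5710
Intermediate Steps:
o(B) = 64 (o(B) = 8**2 = 64)
(o(218) + 157262)/((-319*289 + 82) + 57691) = (64 + 157262)/((-319*289 + 82) + 57691) = 157326/((-92191 + 82) + 57691) = 157326/(-92109 + 57691) = 157326/(-34418) = 157326*(-1/34418) = -78663/17209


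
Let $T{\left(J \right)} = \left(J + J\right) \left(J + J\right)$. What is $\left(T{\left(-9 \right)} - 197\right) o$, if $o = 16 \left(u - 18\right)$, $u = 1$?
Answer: $-34544$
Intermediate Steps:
$T{\left(J \right)} = 4 J^{2}$ ($T{\left(J \right)} = 2 J 2 J = 4 J^{2}$)
$o = -272$ ($o = 16 \left(1 - 18\right) = 16 \left(-17\right) = -272$)
$\left(T{\left(-9 \right)} - 197\right) o = \left(4 \left(-9\right)^{2} - 197\right) \left(-272\right) = \left(4 \cdot 81 - 197\right) \left(-272\right) = \left(324 - 197\right) \left(-272\right) = 127 \left(-272\right) = -34544$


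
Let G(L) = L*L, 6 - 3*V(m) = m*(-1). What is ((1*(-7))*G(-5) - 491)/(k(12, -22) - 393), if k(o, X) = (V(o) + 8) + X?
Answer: 666/401 ≈ 1.6608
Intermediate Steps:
V(m) = 2 + m/3 (V(m) = 2 - m*(-1)/3 = 2 - (-1)*m/3 = 2 + m/3)
G(L) = L²
k(o, X) = 10 + X + o/3 (k(o, X) = ((2 + o/3) + 8) + X = (10 + o/3) + X = 10 + X + o/3)
((1*(-7))*G(-5) - 491)/(k(12, -22) - 393) = ((1*(-7))*(-5)² - 491)/((10 - 22 + (⅓)*12) - 393) = (-7*25 - 491)/((10 - 22 + 4) - 393) = (-175 - 491)/(-8 - 393) = -666/(-401) = -666*(-1/401) = 666/401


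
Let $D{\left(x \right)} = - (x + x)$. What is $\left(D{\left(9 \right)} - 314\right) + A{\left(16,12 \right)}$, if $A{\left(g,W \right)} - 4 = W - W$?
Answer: $-328$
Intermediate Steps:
$A{\left(g,W \right)} = 4$ ($A{\left(g,W \right)} = 4 + \left(W - W\right) = 4 + 0 = 4$)
$D{\left(x \right)} = - 2 x$
$\left(D{\left(9 \right)} - 314\right) + A{\left(16,12 \right)} = \left(\left(-2\right) 9 - 314\right) + 4 = \left(-18 - 314\right) + 4 = -332 + 4 = -328$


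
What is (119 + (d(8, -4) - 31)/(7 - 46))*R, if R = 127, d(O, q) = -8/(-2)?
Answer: 197612/13 ≈ 15201.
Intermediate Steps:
d(O, q) = 4 (d(O, q) = -8*(-1/2) = 4)
(119 + (d(8, -4) - 31)/(7 - 46))*R = (119 + (4 - 31)/(7 - 46))*127 = (119 - 27/(-39))*127 = (119 - 27*(-1/39))*127 = (119 + 9/13)*127 = (1556/13)*127 = 197612/13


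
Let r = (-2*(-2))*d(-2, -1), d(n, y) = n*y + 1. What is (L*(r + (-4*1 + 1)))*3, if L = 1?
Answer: 27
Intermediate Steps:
d(n, y) = 1 + n*y
r = 12 (r = (-2*(-2))*(1 - 2*(-1)) = 4*(1 + 2) = 4*3 = 12)
(L*(r + (-4*1 + 1)))*3 = (1*(12 + (-4*1 + 1)))*3 = (1*(12 + (-4 + 1)))*3 = (1*(12 - 3))*3 = (1*9)*3 = 9*3 = 27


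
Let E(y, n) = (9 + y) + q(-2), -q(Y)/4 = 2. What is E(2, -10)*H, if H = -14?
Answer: -42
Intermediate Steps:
q(Y) = -8 (q(Y) = -4*2 = -8)
E(y, n) = 1 + y (E(y, n) = (9 + y) - 8 = 1 + y)
E(2, -10)*H = (1 + 2)*(-14) = 3*(-14) = -42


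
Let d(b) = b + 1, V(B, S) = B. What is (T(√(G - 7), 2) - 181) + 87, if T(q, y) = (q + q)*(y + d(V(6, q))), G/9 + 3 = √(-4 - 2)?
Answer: -94 + 18*√(-34 + 9*I*√6) ≈ -61.496 + 109.87*I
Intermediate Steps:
d(b) = 1 + b
G = -27 + 9*I*√6 (G = -27 + 9*√(-4 - 2) = -27 + 9*√(-6) = -27 + 9*(I*√6) = -27 + 9*I*√6 ≈ -27.0 + 22.045*I)
T(q, y) = 2*q*(7 + y) (T(q, y) = (q + q)*(y + (1 + 6)) = (2*q)*(y + 7) = (2*q)*(7 + y) = 2*q*(7 + y))
(T(√(G - 7), 2) - 181) + 87 = (2*√((-27 + 9*I*√6) - 7)*(7 + 2) - 181) + 87 = (2*√(-34 + 9*I*√6)*9 - 181) + 87 = (18*√(-34 + 9*I*√6) - 181) + 87 = (-181 + 18*√(-34 + 9*I*√6)) + 87 = -94 + 18*√(-34 + 9*I*√6)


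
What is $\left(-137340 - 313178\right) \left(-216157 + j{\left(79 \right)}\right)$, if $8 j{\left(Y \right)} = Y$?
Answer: $\frac{389512681843}{4} \approx 9.7378 \cdot 10^{10}$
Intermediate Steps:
$j{\left(Y \right)} = \frac{Y}{8}$
$\left(-137340 - 313178\right) \left(-216157 + j{\left(79 \right)}\right) = \left(-137340 - 313178\right) \left(-216157 + \frac{1}{8} \cdot 79\right) = - 450518 \left(-216157 + \frac{79}{8}\right) = \left(-450518\right) \left(- \frac{1729177}{8}\right) = \frac{389512681843}{4}$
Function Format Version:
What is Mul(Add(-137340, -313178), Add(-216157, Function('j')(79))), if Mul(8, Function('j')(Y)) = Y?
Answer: Rational(389512681843, 4) ≈ 9.7378e+10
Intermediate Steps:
Function('j')(Y) = Mul(Rational(1, 8), Y)
Mul(Add(-137340, -313178), Add(-216157, Function('j')(79))) = Mul(Add(-137340, -313178), Add(-216157, Mul(Rational(1, 8), 79))) = Mul(-450518, Add(-216157, Rational(79, 8))) = Mul(-450518, Rational(-1729177, 8)) = Rational(389512681843, 4)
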